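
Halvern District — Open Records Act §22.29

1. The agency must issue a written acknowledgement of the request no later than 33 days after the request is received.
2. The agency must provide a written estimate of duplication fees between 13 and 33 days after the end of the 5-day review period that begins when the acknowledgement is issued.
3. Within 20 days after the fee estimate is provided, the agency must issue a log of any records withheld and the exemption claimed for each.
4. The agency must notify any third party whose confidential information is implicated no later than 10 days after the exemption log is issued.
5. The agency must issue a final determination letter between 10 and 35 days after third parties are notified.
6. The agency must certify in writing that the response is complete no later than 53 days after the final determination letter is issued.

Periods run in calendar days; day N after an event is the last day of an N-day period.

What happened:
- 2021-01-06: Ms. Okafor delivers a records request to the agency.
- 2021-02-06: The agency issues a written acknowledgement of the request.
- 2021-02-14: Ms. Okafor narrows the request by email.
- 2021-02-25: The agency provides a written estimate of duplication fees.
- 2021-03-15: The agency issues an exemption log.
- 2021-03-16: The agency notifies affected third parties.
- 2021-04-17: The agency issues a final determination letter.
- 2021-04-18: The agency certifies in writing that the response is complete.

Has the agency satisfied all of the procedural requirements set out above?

Yes

Step 1: 33 days after 2021-01-06 (when the request is received) is 2021-02-08; completed 2021-02-06, before the deadline.
Step 2: the window is 13–33 days after 2021-02-11 (end of the 5-day review period, which began when the acknowledgement is issued on 2021-02-06), so 2021-02-24 through 2021-03-16; 2021-02-25 falls inside that range.
Step 3: 20 days after 2021-02-25 (when the fee estimate is provided) is 2021-03-17; completed 2021-03-15, before the deadline.
Step 4: 10 days after 2021-03-15 (when the exemption log is issued) is 2021-03-25; 2021-03-16 is within that limit.
Step 5: the window is 10–35 days after 2021-03-16 (when third parties are notified), so 2021-03-26 through 2021-04-20; done 2021-04-17 — within the window.
Step 6: 53 days after 2021-04-17 (when the final determination letter is issued) is 2021-06-09; done 2021-04-18 — timely.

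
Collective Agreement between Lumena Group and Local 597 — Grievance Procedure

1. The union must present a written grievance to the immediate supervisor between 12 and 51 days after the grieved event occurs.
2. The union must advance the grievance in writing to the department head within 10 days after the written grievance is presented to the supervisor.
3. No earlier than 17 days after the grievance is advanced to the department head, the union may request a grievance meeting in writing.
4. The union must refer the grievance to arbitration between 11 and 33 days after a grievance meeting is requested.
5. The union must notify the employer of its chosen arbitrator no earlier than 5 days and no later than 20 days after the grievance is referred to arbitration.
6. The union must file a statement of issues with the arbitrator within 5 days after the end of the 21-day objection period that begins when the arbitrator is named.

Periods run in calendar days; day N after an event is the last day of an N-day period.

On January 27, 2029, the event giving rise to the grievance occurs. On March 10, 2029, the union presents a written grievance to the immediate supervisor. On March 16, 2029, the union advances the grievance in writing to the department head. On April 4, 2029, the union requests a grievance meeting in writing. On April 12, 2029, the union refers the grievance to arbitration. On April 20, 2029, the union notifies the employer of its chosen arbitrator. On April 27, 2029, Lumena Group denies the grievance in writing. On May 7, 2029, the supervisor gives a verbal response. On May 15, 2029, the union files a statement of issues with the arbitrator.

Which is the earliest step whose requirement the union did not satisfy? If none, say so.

Step 4

Step 1 — 12 and 51 days from January 27, 2029 (when the grieved event occurs) are February 8, 2029 and March 19, 2029 respectively; done March 10, 2029 — within the window.
Step 2 — counting 10 days from March 10, 2029 (when the written grievance is presented to the supervisor) gives a deadline of March 20, 2029; March 16, 2029 is within that limit.
Step 3 — must wait 17 days from March 16, 2029 (when the grievance is advanced to the department head), so not before April 2, 2029; done April 4, 2029 — permitted.
Step 4 — 11 and 33 days from April 4, 2029 (when a grievance meeting is requested) are April 15, 2029 and May 7, 2029 respectively; April 12, 2029 is 3 days too early.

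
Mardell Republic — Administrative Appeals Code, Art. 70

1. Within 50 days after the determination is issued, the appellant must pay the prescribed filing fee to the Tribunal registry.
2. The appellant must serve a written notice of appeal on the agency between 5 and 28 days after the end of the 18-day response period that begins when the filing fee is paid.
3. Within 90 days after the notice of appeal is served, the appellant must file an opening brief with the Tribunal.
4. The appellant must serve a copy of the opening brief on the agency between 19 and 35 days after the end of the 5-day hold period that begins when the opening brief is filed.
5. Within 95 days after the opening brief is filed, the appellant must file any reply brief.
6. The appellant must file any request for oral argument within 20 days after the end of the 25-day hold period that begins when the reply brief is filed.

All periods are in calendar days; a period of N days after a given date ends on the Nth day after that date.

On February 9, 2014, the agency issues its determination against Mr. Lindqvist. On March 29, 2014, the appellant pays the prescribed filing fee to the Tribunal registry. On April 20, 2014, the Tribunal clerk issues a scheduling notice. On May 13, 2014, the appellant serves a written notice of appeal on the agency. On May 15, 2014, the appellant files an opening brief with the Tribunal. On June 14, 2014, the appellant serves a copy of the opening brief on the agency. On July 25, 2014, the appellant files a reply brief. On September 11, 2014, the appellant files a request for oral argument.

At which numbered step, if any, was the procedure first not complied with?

(1) due by February 9, 2014 + 50 days = March 31, 2014; March 29, 2014 is within that limit.
(2) the permitted window runs from April 16, 2014 + 5 = April 21, 2014 to April 16, 2014 + 28 = May 14, 2014; done May 13, 2014 — within the window.
(3) due by May 13, 2014 + 90 days = August 11, 2014; completed May 15, 2014, before the deadline.
(4) the permitted window runs from May 20, 2014 + 19 = June 8, 2014 to May 20, 2014 + 35 = June 24, 2014; done June 14, 2014, which is between those dates.
(5) due by May 15, 2014 + 95 days = August 18, 2014; done July 25, 2014 — timely.
(6) due by August 19, 2014 + 20 days = September 8, 2014; done September 11, 2014 — 3 days late.

Step 6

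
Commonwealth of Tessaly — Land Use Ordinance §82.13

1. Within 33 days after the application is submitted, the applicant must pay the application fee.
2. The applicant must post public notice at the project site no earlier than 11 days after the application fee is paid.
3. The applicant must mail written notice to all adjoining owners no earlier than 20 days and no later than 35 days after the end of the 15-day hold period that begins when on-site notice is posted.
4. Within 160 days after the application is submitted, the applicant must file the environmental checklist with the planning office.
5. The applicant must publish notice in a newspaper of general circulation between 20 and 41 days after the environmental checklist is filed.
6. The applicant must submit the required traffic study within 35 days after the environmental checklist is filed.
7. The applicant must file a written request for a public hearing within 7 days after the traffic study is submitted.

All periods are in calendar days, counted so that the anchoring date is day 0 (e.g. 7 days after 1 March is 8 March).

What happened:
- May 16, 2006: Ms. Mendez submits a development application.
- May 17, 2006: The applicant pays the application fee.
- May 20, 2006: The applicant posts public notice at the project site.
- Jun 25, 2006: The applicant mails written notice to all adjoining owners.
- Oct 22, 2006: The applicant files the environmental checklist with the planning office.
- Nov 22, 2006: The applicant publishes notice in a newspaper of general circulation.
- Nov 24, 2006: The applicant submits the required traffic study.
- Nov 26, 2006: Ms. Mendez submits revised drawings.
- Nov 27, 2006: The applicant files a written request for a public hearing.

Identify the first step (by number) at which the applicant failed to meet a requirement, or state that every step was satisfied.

Step 1 — counting 33 days from May 16, 2006 (when the application is submitted) gives a deadline of Jun 18, 2006; completed May 17, 2006, before the deadline.
Step 2 — must wait 11 days from May 17, 2006 (when the application fee is paid), so not before May 28, 2006; acted on May 20, 2006, 8 days prematurely.
The procedure was therefore not followed at step 2.

Step 2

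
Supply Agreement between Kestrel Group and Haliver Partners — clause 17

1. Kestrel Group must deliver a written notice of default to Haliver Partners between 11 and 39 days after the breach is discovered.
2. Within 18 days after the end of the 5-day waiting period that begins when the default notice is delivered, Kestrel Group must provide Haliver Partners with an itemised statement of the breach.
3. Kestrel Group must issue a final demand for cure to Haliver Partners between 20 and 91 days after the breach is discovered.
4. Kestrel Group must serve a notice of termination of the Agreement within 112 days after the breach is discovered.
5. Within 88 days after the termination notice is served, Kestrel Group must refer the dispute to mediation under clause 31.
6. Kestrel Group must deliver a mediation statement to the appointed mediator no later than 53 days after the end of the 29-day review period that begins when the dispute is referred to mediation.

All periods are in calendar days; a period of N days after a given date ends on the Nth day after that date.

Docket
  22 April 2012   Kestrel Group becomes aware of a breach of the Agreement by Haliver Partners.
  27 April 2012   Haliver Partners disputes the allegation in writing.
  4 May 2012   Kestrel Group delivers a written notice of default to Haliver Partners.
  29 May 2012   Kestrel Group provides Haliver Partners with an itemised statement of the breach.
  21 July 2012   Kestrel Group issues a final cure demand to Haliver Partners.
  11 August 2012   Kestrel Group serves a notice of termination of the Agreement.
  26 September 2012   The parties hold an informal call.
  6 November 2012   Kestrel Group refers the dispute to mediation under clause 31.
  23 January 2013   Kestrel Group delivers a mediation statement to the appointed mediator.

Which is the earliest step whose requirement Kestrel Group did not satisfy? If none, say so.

(1) the permitted window runs from 22 April 2012 + 11 = 3 May 2012 to 22 April 2012 + 39 = 31 May 2012; 4 May 2012 falls inside that range.
(2) due by 9 May 2012 + 18 days = 27 May 2012; 29 May 2012 misses that deadline by 2 days.
No need to go further; step 2 was not satisfied.

Step 2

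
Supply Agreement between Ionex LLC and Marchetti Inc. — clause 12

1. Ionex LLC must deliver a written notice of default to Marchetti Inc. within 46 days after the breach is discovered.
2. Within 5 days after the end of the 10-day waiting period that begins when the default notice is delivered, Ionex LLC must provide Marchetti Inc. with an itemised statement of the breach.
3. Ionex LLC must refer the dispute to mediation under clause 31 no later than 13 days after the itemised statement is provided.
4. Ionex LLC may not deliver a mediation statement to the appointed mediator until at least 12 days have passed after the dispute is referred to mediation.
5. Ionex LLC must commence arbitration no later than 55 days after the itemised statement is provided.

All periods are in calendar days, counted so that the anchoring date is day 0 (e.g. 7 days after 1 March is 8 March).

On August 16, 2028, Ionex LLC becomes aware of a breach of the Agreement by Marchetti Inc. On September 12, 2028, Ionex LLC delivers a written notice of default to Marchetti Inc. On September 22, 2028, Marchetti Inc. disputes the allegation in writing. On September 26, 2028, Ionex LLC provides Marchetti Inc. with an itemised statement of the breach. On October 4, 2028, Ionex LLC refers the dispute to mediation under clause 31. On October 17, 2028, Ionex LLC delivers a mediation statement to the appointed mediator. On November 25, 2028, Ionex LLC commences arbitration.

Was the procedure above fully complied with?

(1) due by August 16, 2028 + 46 days = October 1, 2028; done September 12, 2028 — timely.
(2) due by September 22, 2028 + 5 days = September 27, 2028; done September 26, 2028 — timely.
(3) due by September 26, 2028 + 13 days = October 9, 2028; October 4, 2028 is within that limit.
(4) permitted from October 4, 2028 + 12 days = October 16, 2028 onward; October 17, 2028 is on or after that date.
(5) due by September 26, 2028 + 55 days = November 20, 2028; done November 25, 2028 — 5 days late.
No need to go further; step 5 was not satisfied.

No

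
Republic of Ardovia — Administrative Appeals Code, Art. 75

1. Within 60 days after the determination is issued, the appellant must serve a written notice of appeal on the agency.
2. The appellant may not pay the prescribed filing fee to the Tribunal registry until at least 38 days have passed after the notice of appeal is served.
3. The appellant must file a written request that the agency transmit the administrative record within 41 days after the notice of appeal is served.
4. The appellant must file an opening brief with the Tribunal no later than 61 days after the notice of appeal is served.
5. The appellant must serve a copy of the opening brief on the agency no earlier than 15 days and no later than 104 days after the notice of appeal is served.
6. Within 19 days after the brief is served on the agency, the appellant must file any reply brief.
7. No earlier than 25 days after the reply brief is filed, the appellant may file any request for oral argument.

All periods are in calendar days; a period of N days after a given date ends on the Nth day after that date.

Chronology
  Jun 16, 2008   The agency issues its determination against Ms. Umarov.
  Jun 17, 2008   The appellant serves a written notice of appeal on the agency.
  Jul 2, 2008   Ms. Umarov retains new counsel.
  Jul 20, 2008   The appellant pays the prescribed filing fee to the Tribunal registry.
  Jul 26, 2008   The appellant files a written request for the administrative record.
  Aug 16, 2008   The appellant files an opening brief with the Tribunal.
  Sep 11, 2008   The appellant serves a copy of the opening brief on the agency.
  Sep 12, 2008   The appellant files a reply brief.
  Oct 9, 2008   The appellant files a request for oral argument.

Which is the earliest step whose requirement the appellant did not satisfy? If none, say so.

(1) due by Jun 16, 2008 + 60 days = Aug 15, 2008; completed Jun 17, 2008, before the deadline.
(2) permitted from Jun 17, 2008 + 38 days = Jul 25, 2008 onward; acted on Jul 20, 2008, 5 days prematurely.

Step 2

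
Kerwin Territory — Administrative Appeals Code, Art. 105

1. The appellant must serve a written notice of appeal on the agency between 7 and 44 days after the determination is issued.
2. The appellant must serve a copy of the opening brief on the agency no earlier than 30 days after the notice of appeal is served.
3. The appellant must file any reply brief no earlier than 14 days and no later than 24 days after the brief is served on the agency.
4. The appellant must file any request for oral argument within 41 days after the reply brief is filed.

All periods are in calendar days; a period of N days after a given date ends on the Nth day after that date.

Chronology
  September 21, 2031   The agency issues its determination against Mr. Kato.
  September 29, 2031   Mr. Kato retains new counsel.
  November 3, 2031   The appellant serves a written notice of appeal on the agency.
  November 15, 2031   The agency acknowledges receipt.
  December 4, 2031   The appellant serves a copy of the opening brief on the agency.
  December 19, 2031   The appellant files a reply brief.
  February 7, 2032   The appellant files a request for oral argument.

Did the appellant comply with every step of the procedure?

Step 1 — 7 and 44 days from September 21, 2031 (when the determination is issued) are September 28, 2031 and November 4, 2031 respectively; done November 3, 2031, which is between those dates.
Step 2 — must wait 30 days from November 3, 2031 (when the notice of appeal is served), so not before December 3, 2031; December 4, 2031 is on or after that date.
Step 3 — 14 and 24 days from December 4, 2031 (when the brief is served on the agency) are December 18, 2031 and December 28, 2031 respectively; December 19, 2031 falls inside that range.
Step 4 — counting 41 days from December 19, 2031 (when the reply brief is filed) gives a deadline of January 29, 2032; not done until February 7, 2032, 9 days after the deadline.
No need to go further; step 4 was not satisfied.

No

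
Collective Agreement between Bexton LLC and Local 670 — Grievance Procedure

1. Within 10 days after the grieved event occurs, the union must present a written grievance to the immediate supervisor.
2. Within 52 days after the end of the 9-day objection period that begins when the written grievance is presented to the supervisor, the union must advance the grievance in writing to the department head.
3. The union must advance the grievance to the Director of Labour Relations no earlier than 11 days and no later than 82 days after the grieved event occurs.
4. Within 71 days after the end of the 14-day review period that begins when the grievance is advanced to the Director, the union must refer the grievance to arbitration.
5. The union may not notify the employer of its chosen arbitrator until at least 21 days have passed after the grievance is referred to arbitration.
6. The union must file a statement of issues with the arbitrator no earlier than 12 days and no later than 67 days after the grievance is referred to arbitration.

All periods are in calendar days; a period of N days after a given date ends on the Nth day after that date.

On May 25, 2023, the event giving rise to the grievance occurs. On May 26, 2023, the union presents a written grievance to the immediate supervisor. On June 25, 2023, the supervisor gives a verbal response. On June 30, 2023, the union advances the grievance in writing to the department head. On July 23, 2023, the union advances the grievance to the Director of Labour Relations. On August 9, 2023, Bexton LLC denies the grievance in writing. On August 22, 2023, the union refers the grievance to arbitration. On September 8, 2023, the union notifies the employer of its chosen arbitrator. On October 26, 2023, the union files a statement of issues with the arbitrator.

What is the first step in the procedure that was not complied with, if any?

(1) due by May 25, 2023 + 10 days = June 4, 2023; May 26, 2023 is within that limit.
(2) due by June 4, 2023 + 52 days = July 26, 2023; June 30, 2023 is within that limit.
(3) the permitted window runs from May 25, 2023 + 11 = June 5, 2023 to May 25, 2023 + 82 = August 15, 2023; done July 23, 2023, which is between those dates.
(4) due by August 6, 2023 + 71 days = October 16, 2023; August 22, 2023 is within that limit.
(5) permitted from August 22, 2023 + 21 days = September 12, 2023 onward; acted on September 8, 2023, 4 days prematurely.
No need to go further; step 5 was not satisfied.

Step 5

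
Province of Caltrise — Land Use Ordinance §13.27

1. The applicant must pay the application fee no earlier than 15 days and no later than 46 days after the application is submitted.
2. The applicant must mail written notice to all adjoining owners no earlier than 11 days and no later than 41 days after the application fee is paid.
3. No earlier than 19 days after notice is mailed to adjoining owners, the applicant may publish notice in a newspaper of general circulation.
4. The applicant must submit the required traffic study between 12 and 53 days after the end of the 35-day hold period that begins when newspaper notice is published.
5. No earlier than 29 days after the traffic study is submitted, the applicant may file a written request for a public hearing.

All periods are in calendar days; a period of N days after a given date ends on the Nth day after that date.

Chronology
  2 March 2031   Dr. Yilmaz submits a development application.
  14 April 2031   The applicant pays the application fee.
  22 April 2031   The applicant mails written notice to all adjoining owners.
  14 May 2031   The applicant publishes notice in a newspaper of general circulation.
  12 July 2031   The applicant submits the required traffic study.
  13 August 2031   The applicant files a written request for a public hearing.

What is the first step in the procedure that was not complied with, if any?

Step 1: the window is 15–46 days after 2 March 2031 (when the application is submitted), so 17 March 2031 through 17 April 2031; done 14 April 2031 — within the window.
Step 2: the window is 11–41 days after 14 April 2031 (when the application fee is paid), so 25 April 2031 through 25 May 2031; 22 April 2031 is 3 days too early.
The procedure was therefore not followed at step 2.

Step 2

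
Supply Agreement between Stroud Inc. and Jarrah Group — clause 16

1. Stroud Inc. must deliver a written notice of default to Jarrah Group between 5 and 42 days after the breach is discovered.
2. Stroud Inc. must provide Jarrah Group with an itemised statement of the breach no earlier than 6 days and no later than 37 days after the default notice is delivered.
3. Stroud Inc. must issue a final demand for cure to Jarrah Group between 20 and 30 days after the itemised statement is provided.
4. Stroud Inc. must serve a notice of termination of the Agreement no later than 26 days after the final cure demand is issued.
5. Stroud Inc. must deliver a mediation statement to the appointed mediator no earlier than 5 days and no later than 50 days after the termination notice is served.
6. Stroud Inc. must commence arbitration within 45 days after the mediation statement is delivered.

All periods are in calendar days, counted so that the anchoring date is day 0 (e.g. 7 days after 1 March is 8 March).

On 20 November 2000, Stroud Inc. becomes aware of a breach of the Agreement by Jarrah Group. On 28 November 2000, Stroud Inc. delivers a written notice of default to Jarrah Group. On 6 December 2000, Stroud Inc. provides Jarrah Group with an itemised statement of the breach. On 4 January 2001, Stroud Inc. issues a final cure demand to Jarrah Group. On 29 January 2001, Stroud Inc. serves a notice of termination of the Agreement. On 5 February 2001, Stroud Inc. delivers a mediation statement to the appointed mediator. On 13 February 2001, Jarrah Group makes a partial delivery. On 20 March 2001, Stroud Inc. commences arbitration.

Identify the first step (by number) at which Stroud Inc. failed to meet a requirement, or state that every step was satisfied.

None — every step was satisfied

Step 1: the window is 5–42 days after 20 November 2000 (when the breach is discovered), so 25 November 2000 through 1 January 2001; 28 November 2000 falls inside that range.
Step 2: the window is 6–37 days after 28 November 2000 (when the default notice is delivered), so 4 December 2000 through 4 January 2001; done 6 December 2000 — within the window.
Step 3: the window is 20–30 days after 6 December 2000 (when the itemised statement is provided), so 26 December 2000 through 5 January 2001; done 4 January 2001, which is between those dates.
Step 4: 26 days after 4 January 2001 (when the final cure demand is issued) is 30 January 2001; 29 January 2001 is within that limit.
Step 5: the window is 5–50 days after 29 January 2001 (when the termination notice is served), so 3 February 2001 through 20 March 2001; 5 February 2001 falls inside that range.
Step 6: 45 days after 5 February 2001 (when the mediation statement is delivered) is 22 March 2001; completed 20 March 2001, before the deadline.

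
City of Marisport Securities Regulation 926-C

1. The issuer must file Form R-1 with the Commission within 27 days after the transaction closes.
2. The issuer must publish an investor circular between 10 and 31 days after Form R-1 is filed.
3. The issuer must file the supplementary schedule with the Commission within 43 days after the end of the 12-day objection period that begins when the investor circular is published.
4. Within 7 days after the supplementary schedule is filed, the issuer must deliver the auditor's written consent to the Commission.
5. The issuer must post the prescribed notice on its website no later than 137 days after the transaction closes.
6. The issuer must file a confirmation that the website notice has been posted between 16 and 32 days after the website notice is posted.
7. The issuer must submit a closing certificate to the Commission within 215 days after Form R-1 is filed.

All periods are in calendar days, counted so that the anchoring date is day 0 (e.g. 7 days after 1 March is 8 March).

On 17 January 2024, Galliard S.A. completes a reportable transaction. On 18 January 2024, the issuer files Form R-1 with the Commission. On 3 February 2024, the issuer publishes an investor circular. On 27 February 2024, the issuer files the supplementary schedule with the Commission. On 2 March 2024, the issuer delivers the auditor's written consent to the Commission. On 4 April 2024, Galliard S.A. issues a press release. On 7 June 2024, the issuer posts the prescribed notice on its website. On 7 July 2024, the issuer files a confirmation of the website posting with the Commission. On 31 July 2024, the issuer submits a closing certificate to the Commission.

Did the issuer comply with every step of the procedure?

No

Step 1 — counting 27 days from 17 January 2024 (when the transaction closes) gives a deadline of 13 February 2024; 18 January 2024 is within that limit.
Step 2 — 10 and 31 days from 18 January 2024 (when Form R-1 is filed) are 28 January 2024 and 18 February 2024 respectively; done 3 February 2024 — within the window.
Step 3 — counting 43 days from 15 February 2024 (end of the 12-day objection period, which began when the investor circular is published on 3 February 2024) gives a deadline of 29 March 2024; completed 27 February 2024, before the deadline.
Step 4 — counting 7 days from 27 February 2024 (when the supplementary schedule is filed) gives a deadline of 5 March 2024; done 2 March 2024 — timely.
Step 5 — counting 137 days from 17 January 2024 (when the transaction closes) gives a deadline of 2 June 2024; 7 June 2024 misses that deadline by 5 days.
The analysis stops there.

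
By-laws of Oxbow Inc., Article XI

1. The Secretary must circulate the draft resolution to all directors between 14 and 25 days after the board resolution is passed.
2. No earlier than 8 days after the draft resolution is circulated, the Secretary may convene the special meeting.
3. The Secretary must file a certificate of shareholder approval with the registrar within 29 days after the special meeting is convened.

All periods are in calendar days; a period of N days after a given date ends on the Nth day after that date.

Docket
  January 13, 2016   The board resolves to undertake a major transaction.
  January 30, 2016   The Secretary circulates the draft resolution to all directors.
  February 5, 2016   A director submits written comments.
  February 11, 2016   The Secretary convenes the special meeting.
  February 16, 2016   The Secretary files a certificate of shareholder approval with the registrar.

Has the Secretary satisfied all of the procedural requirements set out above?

(1) the permitted window runs from January 13, 2016 + 14 = January 27, 2016 to January 13, 2016 + 25 = February 7, 2016; done January 30, 2016 — within the window.
(2) permitted from January 30, 2016 + 8 days = February 7, 2016 onward; February 11, 2016 is on or after that date.
(3) due by February 11, 2016 + 29 days = March 11, 2016; completed February 16, 2016, before the deadline.

Yes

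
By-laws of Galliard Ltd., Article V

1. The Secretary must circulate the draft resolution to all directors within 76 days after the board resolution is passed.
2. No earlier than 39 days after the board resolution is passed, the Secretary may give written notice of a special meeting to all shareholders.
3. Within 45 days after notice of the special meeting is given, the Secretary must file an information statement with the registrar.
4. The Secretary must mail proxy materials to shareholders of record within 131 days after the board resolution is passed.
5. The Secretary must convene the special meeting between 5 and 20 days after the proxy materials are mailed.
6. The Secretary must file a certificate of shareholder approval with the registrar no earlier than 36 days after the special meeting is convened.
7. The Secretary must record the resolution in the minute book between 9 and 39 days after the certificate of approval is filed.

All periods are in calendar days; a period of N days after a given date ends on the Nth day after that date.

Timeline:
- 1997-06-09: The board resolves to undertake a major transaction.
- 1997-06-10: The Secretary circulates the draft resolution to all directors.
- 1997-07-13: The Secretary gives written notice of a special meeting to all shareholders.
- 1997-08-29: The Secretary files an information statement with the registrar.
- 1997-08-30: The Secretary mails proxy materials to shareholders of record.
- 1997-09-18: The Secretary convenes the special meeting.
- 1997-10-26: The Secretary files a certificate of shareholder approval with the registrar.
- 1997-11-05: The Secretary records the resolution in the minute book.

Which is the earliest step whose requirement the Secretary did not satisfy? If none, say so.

Step 2

Step 1: 76 days after 1997-06-09 (when the board resolution is passed) is 1997-08-24; completed 1997-06-10, before the deadline.
Step 2: the earliest permitted date is 39 days after 1997-06-09 (when the board resolution is passed), i.e. 1997-07-18; done 1997-07-13 — 5 days too early.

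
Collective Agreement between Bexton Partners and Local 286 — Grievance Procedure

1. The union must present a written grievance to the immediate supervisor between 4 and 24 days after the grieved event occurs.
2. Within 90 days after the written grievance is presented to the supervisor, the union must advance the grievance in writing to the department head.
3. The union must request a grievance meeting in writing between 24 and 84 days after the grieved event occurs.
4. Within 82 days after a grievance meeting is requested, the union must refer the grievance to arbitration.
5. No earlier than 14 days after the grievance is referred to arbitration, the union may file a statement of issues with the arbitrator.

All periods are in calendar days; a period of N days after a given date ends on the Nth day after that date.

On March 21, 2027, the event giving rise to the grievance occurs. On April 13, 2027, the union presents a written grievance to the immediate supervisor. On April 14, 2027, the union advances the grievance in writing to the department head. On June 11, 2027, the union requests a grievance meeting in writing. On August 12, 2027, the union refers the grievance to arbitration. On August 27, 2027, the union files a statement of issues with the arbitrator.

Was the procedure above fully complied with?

Step 1: the window is 4–24 days after March 21, 2027 (when the grieved event occurs), so March 25, 2027 through April 14, 2027; April 13, 2027 falls inside that range.
Step 2: 90 days after April 13, 2027 (when the written grievance is presented to the supervisor) is July 12, 2027; April 14, 2027 is within that limit.
Step 3: the window is 24–84 days after March 21, 2027 (when the grieved event occurs), so April 14, 2027 through June 13, 2027; June 11, 2027 falls inside that range.
Step 4: 82 days after June 11, 2027 (when a grievance meeting is requested) is September 1, 2027; done August 12, 2027 — timely.
Step 5: the earliest permitted date is 14 days after August 12, 2027 (when the grievance is referred to arbitration), i.e. August 26, 2027; done August 27, 2027 — permitted.

Yes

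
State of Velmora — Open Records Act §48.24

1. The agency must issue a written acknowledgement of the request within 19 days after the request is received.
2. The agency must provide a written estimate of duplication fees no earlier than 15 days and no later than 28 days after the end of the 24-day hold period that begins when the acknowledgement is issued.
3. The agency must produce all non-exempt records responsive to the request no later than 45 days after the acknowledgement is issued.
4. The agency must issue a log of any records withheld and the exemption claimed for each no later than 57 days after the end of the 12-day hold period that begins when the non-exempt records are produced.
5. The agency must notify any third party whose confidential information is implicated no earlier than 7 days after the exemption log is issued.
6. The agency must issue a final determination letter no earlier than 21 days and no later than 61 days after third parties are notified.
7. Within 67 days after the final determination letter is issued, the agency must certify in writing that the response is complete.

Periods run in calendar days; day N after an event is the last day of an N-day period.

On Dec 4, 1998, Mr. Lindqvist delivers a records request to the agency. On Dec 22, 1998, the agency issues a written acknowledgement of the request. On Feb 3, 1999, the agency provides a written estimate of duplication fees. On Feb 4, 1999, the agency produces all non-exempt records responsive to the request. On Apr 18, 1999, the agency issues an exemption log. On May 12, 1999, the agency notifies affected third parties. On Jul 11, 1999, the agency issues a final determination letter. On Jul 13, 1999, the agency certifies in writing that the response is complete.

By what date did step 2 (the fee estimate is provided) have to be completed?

Feb 12, 1999

The acknowledgement is issued on Dec 22, 1998; the 24-day hold period therefore ends Jan 15, 1999, and step 2 runs from that date. The window is 15–28 days after Jan 15, 1999; it closes on Feb 12, 1999.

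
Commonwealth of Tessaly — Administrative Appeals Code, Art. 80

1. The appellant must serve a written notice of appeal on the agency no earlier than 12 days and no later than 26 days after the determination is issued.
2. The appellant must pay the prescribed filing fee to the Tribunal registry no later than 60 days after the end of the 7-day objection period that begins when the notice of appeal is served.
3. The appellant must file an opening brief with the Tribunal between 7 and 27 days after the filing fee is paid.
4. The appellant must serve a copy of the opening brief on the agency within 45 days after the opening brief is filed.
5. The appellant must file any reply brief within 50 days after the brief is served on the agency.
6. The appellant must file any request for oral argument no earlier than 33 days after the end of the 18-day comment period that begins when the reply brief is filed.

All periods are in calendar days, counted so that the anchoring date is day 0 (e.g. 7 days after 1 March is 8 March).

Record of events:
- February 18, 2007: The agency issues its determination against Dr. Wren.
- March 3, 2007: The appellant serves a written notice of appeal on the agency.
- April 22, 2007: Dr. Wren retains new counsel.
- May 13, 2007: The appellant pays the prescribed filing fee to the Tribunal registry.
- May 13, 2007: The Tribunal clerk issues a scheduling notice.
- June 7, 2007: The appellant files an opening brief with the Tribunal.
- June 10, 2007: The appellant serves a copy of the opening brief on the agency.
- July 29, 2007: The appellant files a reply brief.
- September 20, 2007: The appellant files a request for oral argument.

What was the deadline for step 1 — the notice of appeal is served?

March 16, 2007

Step 1 runs from February 18, 2007, when the determination is issued. The window is 12–26 days after February 18, 2007; it closes on March 16, 2007.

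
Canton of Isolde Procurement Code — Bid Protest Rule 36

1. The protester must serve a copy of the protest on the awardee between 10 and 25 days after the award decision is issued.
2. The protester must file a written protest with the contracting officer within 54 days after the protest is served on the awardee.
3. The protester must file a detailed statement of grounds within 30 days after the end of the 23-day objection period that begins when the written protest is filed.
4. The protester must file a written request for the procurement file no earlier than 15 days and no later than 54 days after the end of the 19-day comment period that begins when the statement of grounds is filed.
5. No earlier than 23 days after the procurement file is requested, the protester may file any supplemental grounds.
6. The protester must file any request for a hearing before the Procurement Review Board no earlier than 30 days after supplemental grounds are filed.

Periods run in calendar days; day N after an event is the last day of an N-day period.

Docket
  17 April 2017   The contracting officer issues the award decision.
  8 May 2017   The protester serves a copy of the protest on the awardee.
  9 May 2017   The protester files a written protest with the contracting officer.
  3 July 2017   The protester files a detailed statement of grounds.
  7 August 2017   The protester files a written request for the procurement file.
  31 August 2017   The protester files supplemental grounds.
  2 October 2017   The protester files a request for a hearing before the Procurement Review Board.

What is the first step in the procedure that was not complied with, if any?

(1) the permitted window runs from 17 April 2017 + 10 = 27 April 2017 to 17 April 2017 + 25 = 12 May 2017; done 8 May 2017 — within the window.
(2) due by 8 May 2017 + 54 days = 1 July 2017; done 9 May 2017 — timely.
(3) due by 1 June 2017 + 30 days = 1 July 2017; not done until 3 July 2017, 2 days after the deadline.

Step 3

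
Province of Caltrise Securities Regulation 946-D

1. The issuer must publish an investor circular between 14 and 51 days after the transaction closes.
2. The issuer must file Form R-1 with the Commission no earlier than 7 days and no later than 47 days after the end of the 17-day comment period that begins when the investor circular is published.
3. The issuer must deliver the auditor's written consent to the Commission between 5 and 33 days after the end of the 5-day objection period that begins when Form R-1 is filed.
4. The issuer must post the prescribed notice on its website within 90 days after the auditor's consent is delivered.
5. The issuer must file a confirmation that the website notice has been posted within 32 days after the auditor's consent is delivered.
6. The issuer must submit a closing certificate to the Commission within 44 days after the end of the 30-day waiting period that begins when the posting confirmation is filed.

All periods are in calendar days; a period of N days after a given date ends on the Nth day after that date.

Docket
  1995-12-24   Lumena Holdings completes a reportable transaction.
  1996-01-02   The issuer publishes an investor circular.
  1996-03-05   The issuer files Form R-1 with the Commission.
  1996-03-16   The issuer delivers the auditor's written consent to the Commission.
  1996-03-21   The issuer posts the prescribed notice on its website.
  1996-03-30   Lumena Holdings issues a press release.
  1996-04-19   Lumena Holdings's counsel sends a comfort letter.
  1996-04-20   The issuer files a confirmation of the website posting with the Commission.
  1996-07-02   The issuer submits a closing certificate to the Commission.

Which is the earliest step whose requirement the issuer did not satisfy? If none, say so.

Step 1: the window is 14–51 days after 1995-12-24 (when the transaction closes), so 1996-01-07 through 1996-02-13; done 1996-01-02 — 5 days before the window opened.
Later steps need not be reached.

Step 1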